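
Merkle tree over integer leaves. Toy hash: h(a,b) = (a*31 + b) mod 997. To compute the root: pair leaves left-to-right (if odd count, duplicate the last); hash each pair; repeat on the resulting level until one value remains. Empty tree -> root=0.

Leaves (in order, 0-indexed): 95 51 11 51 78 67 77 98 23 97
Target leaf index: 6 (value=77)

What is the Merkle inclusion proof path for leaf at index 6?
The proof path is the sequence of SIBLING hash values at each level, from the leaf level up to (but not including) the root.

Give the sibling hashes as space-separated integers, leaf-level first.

L0 (leaves): [95, 51, 11, 51, 78, 67, 77, 98, 23, 97], target index=6
L1: h(95,51)=(95*31+51)%997=5 [pair 0] h(11,51)=(11*31+51)%997=392 [pair 1] h(78,67)=(78*31+67)%997=491 [pair 2] h(77,98)=(77*31+98)%997=491 [pair 3] h(23,97)=(23*31+97)%997=810 [pair 4] -> [5, 392, 491, 491, 810]
  Sibling for proof at L0: 98
L2: h(5,392)=(5*31+392)%997=547 [pair 0] h(491,491)=(491*31+491)%997=757 [pair 1] h(810,810)=(810*31+810)%997=995 [pair 2] -> [547, 757, 995]
  Sibling for proof at L1: 491
L3: h(547,757)=(547*31+757)%997=765 [pair 0] h(995,995)=(995*31+995)%997=933 [pair 1] -> [765, 933]
  Sibling for proof at L2: 547
L4: h(765,933)=(765*31+933)%997=720 [pair 0] -> [720]
  Sibling for proof at L3: 933
Root: 720
Proof path (sibling hashes from leaf to root): [98, 491, 547, 933]

Answer: 98 491 547 933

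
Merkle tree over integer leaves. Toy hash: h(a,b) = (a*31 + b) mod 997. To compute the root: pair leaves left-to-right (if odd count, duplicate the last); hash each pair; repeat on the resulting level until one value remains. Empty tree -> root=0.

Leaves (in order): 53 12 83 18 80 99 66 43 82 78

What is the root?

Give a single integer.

Answer: 687

Derivation:
L0: [53, 12, 83, 18, 80, 99, 66, 43, 82, 78]
L1: h(53,12)=(53*31+12)%997=658 h(83,18)=(83*31+18)%997=597 h(80,99)=(80*31+99)%997=585 h(66,43)=(66*31+43)%997=95 h(82,78)=(82*31+78)%997=626 -> [658, 597, 585, 95, 626]
L2: h(658,597)=(658*31+597)%997=58 h(585,95)=(585*31+95)%997=284 h(626,626)=(626*31+626)%997=92 -> [58, 284, 92]
L3: h(58,284)=(58*31+284)%997=88 h(92,92)=(92*31+92)%997=950 -> [88, 950]
L4: h(88,950)=(88*31+950)%997=687 -> [687]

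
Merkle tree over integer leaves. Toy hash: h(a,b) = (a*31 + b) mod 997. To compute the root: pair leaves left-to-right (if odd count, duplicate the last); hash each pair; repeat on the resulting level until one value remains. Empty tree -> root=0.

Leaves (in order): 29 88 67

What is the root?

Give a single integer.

Answer: 837

Derivation:
L0: [29, 88, 67]
L1: h(29,88)=(29*31+88)%997=987 h(67,67)=(67*31+67)%997=150 -> [987, 150]
L2: h(987,150)=(987*31+150)%997=837 -> [837]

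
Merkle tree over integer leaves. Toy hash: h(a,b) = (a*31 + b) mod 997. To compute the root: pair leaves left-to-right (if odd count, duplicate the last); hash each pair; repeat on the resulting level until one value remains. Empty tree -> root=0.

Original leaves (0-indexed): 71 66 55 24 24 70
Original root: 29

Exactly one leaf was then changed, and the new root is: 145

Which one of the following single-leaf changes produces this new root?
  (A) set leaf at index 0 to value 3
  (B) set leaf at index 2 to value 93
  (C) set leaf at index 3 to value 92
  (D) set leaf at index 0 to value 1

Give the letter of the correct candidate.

Original leaves: [71, 66, 55, 24, 24, 70]
Target new root: 145
Try each candidate change and compute the resulting root:
Candidate A: set leaf[0] = 3 -> leaves = [3, 66, 55, 24, 24, 70]
  L0: [3, 66, 55, 24, 24, 70]
  L1: h(3,66)=(3*31+66)%997=159 h(55,24)=(55*31+24)%997=732 h(24,70)=(24*31+70)%997=814 -> [159, 732, 814]
  L2: h(159,732)=(159*31+732)%997=676 h(814,814)=(814*31+814)%997=126 -> [676, 126]
  L3: h(676,126)=(676*31+126)%997=145 -> [145]
  root = 145 == target 145  ** MATCH **
Candidate B: set leaf[2] = 93 -> leaves = [71, 66, 93, 24, 24, 70]
  L0: [71, 66, 93, 24, 24, 70]
  L1: h(71,66)=(71*31+66)%997=273 h(93,24)=(93*31+24)%997=913 h(24,70)=(24*31+70)%997=814 -> [273, 913, 814]
  L2: h(273,913)=(273*31+913)%997=403 h(814,814)=(814*31+814)%997=126 -> [403, 126]
  L3: h(403,126)=(403*31+126)%997=655 -> [655]
  root = 655 != target 145
Candidate C: set leaf[3] = 92 -> leaves = [71, 66, 55, 92, 24, 70]
  L0: [71, 66, 55, 92, 24, 70]
  L1: h(71,66)=(71*31+66)%997=273 h(55,92)=(55*31+92)%997=800 h(24,70)=(24*31+70)%997=814 -> [273, 800, 814]
  L2: h(273,800)=(273*31+800)%997=290 h(814,814)=(814*31+814)%997=126 -> [290, 126]
  L3: h(290,126)=(290*31+126)%997=143 -> [143]
  root = 143 != target 145
Candidate D: set leaf[0] = 1 -> leaves = [1, 66, 55, 24, 24, 70]
  L0: [1, 66, 55, 24, 24, 70]
  L1: h(1,66)=(1*31+66)%997=97 h(55,24)=(55*31+24)%997=732 h(24,70)=(24*31+70)%997=814 -> [97, 732, 814]
  L2: h(97,732)=(97*31+732)%997=748 h(814,814)=(814*31+814)%997=126 -> [748, 126]
  L3: h(748,126)=(748*31+126)%997=383 -> [383]
  root = 383 != target 145
Candidate A produces the target root.

Answer: A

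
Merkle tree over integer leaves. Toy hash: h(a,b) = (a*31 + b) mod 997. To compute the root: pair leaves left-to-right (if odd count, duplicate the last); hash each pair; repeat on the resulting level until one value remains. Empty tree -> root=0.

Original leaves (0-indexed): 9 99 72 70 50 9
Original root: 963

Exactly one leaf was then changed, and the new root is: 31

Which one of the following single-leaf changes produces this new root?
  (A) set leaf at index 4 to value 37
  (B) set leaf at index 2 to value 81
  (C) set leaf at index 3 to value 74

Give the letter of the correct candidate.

Original leaves: [9, 99, 72, 70, 50, 9]
Target new root: 31
Try each candidate change and compute the resulting root:
Candidate A: set leaf[4] = 37 -> leaves = [9, 99, 72, 70, 37, 9]
  L0: [9, 99, 72, 70, 37, 9]
  L1: h(9,99)=(9*31+99)%997=378 h(72,70)=(72*31+70)%997=308 h(37,9)=(37*31+9)%997=159 -> [378, 308, 159]
  L2: h(378,308)=(378*31+308)%997=62 h(159,159)=(159*31+159)%997=103 -> [62, 103]
  L3: h(62,103)=(62*31+103)%997=31 -> [31]
  root = 31 == target 31  ** MATCH **
Candidate B: set leaf[2] = 81 -> leaves = [9, 99, 81, 70, 50, 9]
  L0: [9, 99, 81, 70, 50, 9]
  L1: h(9,99)=(9*31+99)%997=378 h(81,70)=(81*31+70)%997=587 h(50,9)=(50*31+9)%997=562 -> [378, 587, 562]
  L2: h(378,587)=(378*31+587)%997=341 h(562,562)=(562*31+562)%997=38 -> [341, 38]
  L3: h(341,38)=(341*31+38)%997=639 -> [639]
  root = 639 != target 31
Candidate C: set leaf[3] = 74 -> leaves = [9, 99, 72, 74, 50, 9]
  L0: [9, 99, 72, 74, 50, 9]
  L1: h(9,99)=(9*31+99)%997=378 h(72,74)=(72*31+74)%997=312 h(50,9)=(50*31+9)%997=562 -> [378, 312, 562]
  L2: h(378,312)=(378*31+312)%997=66 h(562,562)=(562*31+562)%997=38 -> [66, 38]
  L3: h(66,38)=(66*31+38)%997=90 -> [90]
  root = 90 != target 31
Candidate A produces the target root.

Answer: A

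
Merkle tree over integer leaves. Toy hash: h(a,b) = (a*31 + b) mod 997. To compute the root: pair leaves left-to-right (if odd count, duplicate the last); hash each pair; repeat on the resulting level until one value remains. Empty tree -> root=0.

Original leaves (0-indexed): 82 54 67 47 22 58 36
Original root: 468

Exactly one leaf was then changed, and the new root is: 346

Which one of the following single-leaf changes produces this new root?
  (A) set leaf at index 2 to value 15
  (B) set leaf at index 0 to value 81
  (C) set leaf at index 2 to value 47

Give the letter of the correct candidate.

Original leaves: [82, 54, 67, 47, 22, 58, 36]
Target new root: 346
Try each candidate change and compute the resulting root:
Candidate A: set leaf[2] = 15 -> leaves = [82, 54, 15, 47, 22, 58, 36]
  L0: [82, 54, 15, 47, 22, 58, 36]
  L1: h(82,54)=(82*31+54)%997=602 h(15,47)=(15*31+47)%997=512 h(22,58)=(22*31+58)%997=740 h(36,36)=(36*31+36)%997=155 -> [602, 512, 740, 155]
  L2: h(602,512)=(602*31+512)%997=231 h(740,155)=(740*31+155)%997=164 -> [231, 164]
  L3: h(231,164)=(231*31+164)%997=346 -> [346]
  root = 346 == target 346  ** MATCH **
Candidate B: set leaf[0] = 81 -> leaves = [81, 54, 67, 47, 22, 58, 36]
  L0: [81, 54, 67, 47, 22, 58, 36]
  L1: h(81,54)=(81*31+54)%997=571 h(67,47)=(67*31+47)%997=130 h(22,58)=(22*31+58)%997=740 h(36,36)=(36*31+36)%997=155 -> [571, 130, 740, 155]
  L2: h(571,130)=(571*31+130)%997=882 h(740,155)=(740*31+155)%997=164 -> [882, 164]
  L3: h(882,164)=(882*31+164)%997=587 -> [587]
  root = 587 != target 346
Candidate C: set leaf[2] = 47 -> leaves = [82, 54, 47, 47, 22, 58, 36]
  L0: [82, 54, 47, 47, 22, 58, 36]
  L1: h(82,54)=(82*31+54)%997=602 h(47,47)=(47*31+47)%997=507 h(22,58)=(22*31+58)%997=740 h(36,36)=(36*31+36)%997=155 -> [602, 507, 740, 155]
  L2: h(602,507)=(602*31+507)%997=226 h(740,155)=(740*31+155)%997=164 -> [226, 164]
  L3: h(226,164)=(226*31+164)%997=191 -> [191]
  root = 191 != target 346
Candidate A produces the target root.

Answer: A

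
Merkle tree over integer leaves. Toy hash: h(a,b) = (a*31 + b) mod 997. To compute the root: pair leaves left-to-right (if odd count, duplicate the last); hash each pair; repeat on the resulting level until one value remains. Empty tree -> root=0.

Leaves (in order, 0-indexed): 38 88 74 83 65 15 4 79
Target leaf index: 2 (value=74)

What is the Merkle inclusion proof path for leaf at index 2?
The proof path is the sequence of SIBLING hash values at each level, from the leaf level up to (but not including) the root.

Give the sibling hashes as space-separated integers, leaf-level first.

L0 (leaves): [38, 88, 74, 83, 65, 15, 4, 79], target index=2
L1: h(38,88)=(38*31+88)%997=269 [pair 0] h(74,83)=(74*31+83)%997=383 [pair 1] h(65,15)=(65*31+15)%997=36 [pair 2] h(4,79)=(4*31+79)%997=203 [pair 3] -> [269, 383, 36, 203]
  Sibling for proof at L0: 83
L2: h(269,383)=(269*31+383)%997=746 [pair 0] h(36,203)=(36*31+203)%997=322 [pair 1] -> [746, 322]
  Sibling for proof at L1: 269
L3: h(746,322)=(746*31+322)%997=517 [pair 0] -> [517]
  Sibling for proof at L2: 322
Root: 517
Proof path (sibling hashes from leaf to root): [83, 269, 322]

Answer: 83 269 322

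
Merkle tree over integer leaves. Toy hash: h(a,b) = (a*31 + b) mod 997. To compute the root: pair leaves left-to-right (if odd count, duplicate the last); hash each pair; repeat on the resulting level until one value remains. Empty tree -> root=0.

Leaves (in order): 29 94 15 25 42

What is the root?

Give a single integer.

Answer: 516

Derivation:
L0: [29, 94, 15, 25, 42]
L1: h(29,94)=(29*31+94)%997=993 h(15,25)=(15*31+25)%997=490 h(42,42)=(42*31+42)%997=347 -> [993, 490, 347]
L2: h(993,490)=(993*31+490)%997=366 h(347,347)=(347*31+347)%997=137 -> [366, 137]
L3: h(366,137)=(366*31+137)%997=516 -> [516]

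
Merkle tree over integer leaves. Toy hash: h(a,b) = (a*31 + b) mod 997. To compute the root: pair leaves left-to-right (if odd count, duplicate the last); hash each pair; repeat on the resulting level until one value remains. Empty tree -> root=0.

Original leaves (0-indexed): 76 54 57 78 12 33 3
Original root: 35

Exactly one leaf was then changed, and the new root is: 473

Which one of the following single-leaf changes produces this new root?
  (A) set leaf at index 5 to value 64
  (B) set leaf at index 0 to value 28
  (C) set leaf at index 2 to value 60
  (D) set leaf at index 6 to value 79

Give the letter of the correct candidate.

Answer: D

Derivation:
Original leaves: [76, 54, 57, 78, 12, 33, 3]
Target new root: 473
Try each candidate change and compute the resulting root:
Candidate A: set leaf[5] = 64 -> leaves = [76, 54, 57, 78, 12, 64, 3]
  L0: [76, 54, 57, 78, 12, 64, 3]
  L1: h(76,54)=(76*31+54)%997=416 h(57,78)=(57*31+78)%997=848 h(12,64)=(12*31+64)%997=436 h(3,3)=(3*31+3)%997=96 -> [416, 848, 436, 96]
  L2: h(416,848)=(416*31+848)%997=783 h(436,96)=(436*31+96)%997=651 -> [783, 651]
  L3: h(783,651)=(783*31+651)%997=996 -> [996]
  root = 996 != target 473
Candidate B: set leaf[0] = 28 -> leaves = [28, 54, 57, 78, 12, 33, 3]
  L0: [28, 54, 57, 78, 12, 33, 3]
  L1: h(28,54)=(28*31+54)%997=922 h(57,78)=(57*31+78)%997=848 h(12,33)=(12*31+33)%997=405 h(3,3)=(3*31+3)%997=96 -> [922, 848, 405, 96]
  L2: h(922,848)=(922*31+848)%997=517 h(405,96)=(405*31+96)%997=687 -> [517, 687]
  L3: h(517,687)=(517*31+687)%997=762 -> [762]
  root = 762 != target 473
Candidate C: set leaf[2] = 60 -> leaves = [76, 54, 60, 78, 12, 33, 3]
  L0: [76, 54, 60, 78, 12, 33, 3]
  L1: h(76,54)=(76*31+54)%997=416 h(60,78)=(60*31+78)%997=941 h(12,33)=(12*31+33)%997=405 h(3,3)=(3*31+3)%997=96 -> [416, 941, 405, 96]
  L2: h(416,941)=(416*31+941)%997=876 h(405,96)=(405*31+96)%997=687 -> [876, 687]
  L3: h(876,687)=(876*31+687)%997=924 -> [924]
  root = 924 != target 473
Candidate D: set leaf[6] = 79 -> leaves = [76, 54, 57, 78, 12, 33, 79]
  L0: [76, 54, 57, 78, 12, 33, 79]
  L1: h(76,54)=(76*31+54)%997=416 h(57,78)=(57*31+78)%997=848 h(12,33)=(12*31+33)%997=405 h(79,79)=(79*31+79)%997=534 -> [416, 848, 405, 534]
  L2: h(416,848)=(416*31+848)%997=783 h(405,534)=(405*31+534)%997=128 -> [783, 128]
  L3: h(783,128)=(783*31+128)%997=473 -> [473]
  root = 473 == target 473  ** MATCH **
Candidate D produces the target root.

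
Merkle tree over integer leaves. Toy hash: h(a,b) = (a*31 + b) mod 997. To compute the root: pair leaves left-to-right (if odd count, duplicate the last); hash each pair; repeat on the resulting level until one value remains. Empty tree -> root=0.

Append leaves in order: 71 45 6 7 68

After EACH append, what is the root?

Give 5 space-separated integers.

Answer: 71 252 28 29 741

Derivation:
After append 71 (leaves=[71]):
  L0: [71]
  root=71
After append 45 (leaves=[71, 45]):
  L0: [71, 45]
  L1: h(71,45)=(71*31+45)%997=252 -> [252]
  root=252
After append 6 (leaves=[71, 45, 6]):
  L0: [71, 45, 6]
  L1: h(71,45)=(71*31+45)%997=252 h(6,6)=(6*31+6)%997=192 -> [252, 192]
  L2: h(252,192)=(252*31+192)%997=28 -> [28]
  root=28
After append 7 (leaves=[71, 45, 6, 7]):
  L0: [71, 45, 6, 7]
  L1: h(71,45)=(71*31+45)%997=252 h(6,7)=(6*31+7)%997=193 -> [252, 193]
  L2: h(252,193)=(252*31+193)%997=29 -> [29]
  root=29
After append 68 (leaves=[71, 45, 6, 7, 68]):
  L0: [71, 45, 6, 7, 68]
  L1: h(71,45)=(71*31+45)%997=252 h(6,7)=(6*31+7)%997=193 h(68,68)=(68*31+68)%997=182 -> [252, 193, 182]
  L2: h(252,193)=(252*31+193)%997=29 h(182,182)=(182*31+182)%997=839 -> [29, 839]
  L3: h(29,839)=(29*31+839)%997=741 -> [741]
  root=741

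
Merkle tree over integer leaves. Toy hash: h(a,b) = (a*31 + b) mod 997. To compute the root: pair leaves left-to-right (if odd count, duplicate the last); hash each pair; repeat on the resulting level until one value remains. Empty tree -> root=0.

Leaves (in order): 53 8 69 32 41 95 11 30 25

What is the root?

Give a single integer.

Answer: 424

Derivation:
L0: [53, 8, 69, 32, 41, 95, 11, 30, 25]
L1: h(53,8)=(53*31+8)%997=654 h(69,32)=(69*31+32)%997=177 h(41,95)=(41*31+95)%997=369 h(11,30)=(11*31+30)%997=371 h(25,25)=(25*31+25)%997=800 -> [654, 177, 369, 371, 800]
L2: h(654,177)=(654*31+177)%997=511 h(369,371)=(369*31+371)%997=843 h(800,800)=(800*31+800)%997=675 -> [511, 843, 675]
L3: h(511,843)=(511*31+843)%997=732 h(675,675)=(675*31+675)%997=663 -> [732, 663]
L4: h(732,663)=(732*31+663)%997=424 -> [424]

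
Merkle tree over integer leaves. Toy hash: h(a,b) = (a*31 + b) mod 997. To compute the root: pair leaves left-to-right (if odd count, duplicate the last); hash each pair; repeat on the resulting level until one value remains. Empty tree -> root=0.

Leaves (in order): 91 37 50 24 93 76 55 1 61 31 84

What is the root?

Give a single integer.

Answer: 874

Derivation:
L0: [91, 37, 50, 24, 93, 76, 55, 1, 61, 31, 84]
L1: h(91,37)=(91*31+37)%997=864 h(50,24)=(50*31+24)%997=577 h(93,76)=(93*31+76)%997=965 h(55,1)=(55*31+1)%997=709 h(61,31)=(61*31+31)%997=925 h(84,84)=(84*31+84)%997=694 -> [864, 577, 965, 709, 925, 694]
L2: h(864,577)=(864*31+577)%997=442 h(965,709)=(965*31+709)%997=714 h(925,694)=(925*31+694)%997=456 -> [442, 714, 456]
L3: h(442,714)=(442*31+714)%997=458 h(456,456)=(456*31+456)%997=634 -> [458, 634]
L4: h(458,634)=(458*31+634)%997=874 -> [874]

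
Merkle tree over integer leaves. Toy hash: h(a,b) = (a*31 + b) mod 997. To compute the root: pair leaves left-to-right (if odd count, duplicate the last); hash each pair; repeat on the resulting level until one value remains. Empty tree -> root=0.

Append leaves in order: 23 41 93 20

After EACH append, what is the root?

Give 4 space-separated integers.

Answer: 23 754 428 355

Derivation:
After append 23 (leaves=[23]):
  L0: [23]
  root=23
After append 41 (leaves=[23, 41]):
  L0: [23, 41]
  L1: h(23,41)=(23*31+41)%997=754 -> [754]
  root=754
After append 93 (leaves=[23, 41, 93]):
  L0: [23, 41, 93]
  L1: h(23,41)=(23*31+41)%997=754 h(93,93)=(93*31+93)%997=982 -> [754, 982]
  L2: h(754,982)=(754*31+982)%997=428 -> [428]
  root=428
After append 20 (leaves=[23, 41, 93, 20]):
  L0: [23, 41, 93, 20]
  L1: h(23,41)=(23*31+41)%997=754 h(93,20)=(93*31+20)%997=909 -> [754, 909]
  L2: h(754,909)=(754*31+909)%997=355 -> [355]
  root=355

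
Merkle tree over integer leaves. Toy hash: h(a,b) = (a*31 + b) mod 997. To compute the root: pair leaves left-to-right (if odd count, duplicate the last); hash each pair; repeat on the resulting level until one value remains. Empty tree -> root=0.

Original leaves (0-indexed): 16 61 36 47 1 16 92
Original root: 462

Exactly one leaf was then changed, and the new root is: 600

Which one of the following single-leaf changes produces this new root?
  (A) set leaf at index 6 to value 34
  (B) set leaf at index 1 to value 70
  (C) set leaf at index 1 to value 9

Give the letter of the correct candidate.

Answer: A

Derivation:
Original leaves: [16, 61, 36, 47, 1, 16, 92]
Target new root: 600
Try each candidate change and compute the resulting root:
Candidate A: set leaf[6] = 34 -> leaves = [16, 61, 36, 47, 1, 16, 34]
  L0: [16, 61, 36, 47, 1, 16, 34]
  L1: h(16,61)=(16*31+61)%997=557 h(36,47)=(36*31+47)%997=166 h(1,16)=(1*31+16)%997=47 h(34,34)=(34*31+34)%997=91 -> [557, 166, 47, 91]
  L2: h(557,166)=(557*31+166)%997=484 h(47,91)=(47*31+91)%997=551 -> [484, 551]
  L3: h(484,551)=(484*31+551)%997=600 -> [600]
  root = 600 == target 600  ** MATCH **
Candidate B: set leaf[1] = 70 -> leaves = [16, 70, 36, 47, 1, 16, 92]
  L0: [16, 70, 36, 47, 1, 16, 92]
  L1: h(16,70)=(16*31+70)%997=566 h(36,47)=(36*31+47)%997=166 h(1,16)=(1*31+16)%997=47 h(92,92)=(92*31+92)%997=950 -> [566, 166, 47, 950]
  L2: h(566,166)=(566*31+166)%997=763 h(47,950)=(47*31+950)%997=413 -> [763, 413]
  L3: h(763,413)=(763*31+413)%997=138 -> [138]
  root = 138 != target 600
Candidate C: set leaf[1] = 9 -> leaves = [16, 9, 36, 47, 1, 16, 92]
  L0: [16, 9, 36, 47, 1, 16, 92]
  L1: h(16,9)=(16*31+9)%997=505 h(36,47)=(36*31+47)%997=166 h(1,16)=(1*31+16)%997=47 h(92,92)=(92*31+92)%997=950 -> [505, 166, 47, 950]
  L2: h(505,166)=(505*31+166)%997=866 h(47,950)=(47*31+950)%997=413 -> [866, 413]
  L3: h(866,413)=(866*31+413)%997=340 -> [340]
  root = 340 != target 600
Candidate A produces the target root.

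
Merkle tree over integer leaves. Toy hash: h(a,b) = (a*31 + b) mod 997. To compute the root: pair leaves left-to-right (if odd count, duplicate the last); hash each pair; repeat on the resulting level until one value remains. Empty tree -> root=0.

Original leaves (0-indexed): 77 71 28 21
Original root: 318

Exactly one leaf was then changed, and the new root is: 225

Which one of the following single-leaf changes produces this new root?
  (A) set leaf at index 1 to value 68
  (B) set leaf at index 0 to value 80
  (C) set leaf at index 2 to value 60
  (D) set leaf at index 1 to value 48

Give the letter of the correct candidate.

Original leaves: [77, 71, 28, 21]
Target new root: 225
Try each candidate change and compute the resulting root:
Candidate A: set leaf[1] = 68 -> leaves = [77, 68, 28, 21]
  L0: [77, 68, 28, 21]
  L1: h(77,68)=(77*31+68)%997=461 h(28,21)=(28*31+21)%997=889 -> [461, 889]
  L2: h(461,889)=(461*31+889)%997=225 -> [225]
  root = 225 == target 225  ** MATCH **
Candidate B: set leaf[0] = 80 -> leaves = [80, 71, 28, 21]
  L0: [80, 71, 28, 21]
  L1: h(80,71)=(80*31+71)%997=557 h(28,21)=(28*31+21)%997=889 -> [557, 889]
  L2: h(557,889)=(557*31+889)%997=210 -> [210]
  root = 210 != target 225
Candidate C: set leaf[2] = 60 -> leaves = [77, 71, 60, 21]
  L0: [77, 71, 60, 21]
  L1: h(77,71)=(77*31+71)%997=464 h(60,21)=(60*31+21)%997=884 -> [464, 884]
  L2: h(464,884)=(464*31+884)%997=313 -> [313]
  root = 313 != target 225
Candidate D: set leaf[1] = 48 -> leaves = [77, 48, 28, 21]
  L0: [77, 48, 28, 21]
  L1: h(77,48)=(77*31+48)%997=441 h(28,21)=(28*31+21)%997=889 -> [441, 889]
  L2: h(441,889)=(441*31+889)%997=602 -> [602]
  root = 602 != target 225
Candidate A produces the target root.

Answer: A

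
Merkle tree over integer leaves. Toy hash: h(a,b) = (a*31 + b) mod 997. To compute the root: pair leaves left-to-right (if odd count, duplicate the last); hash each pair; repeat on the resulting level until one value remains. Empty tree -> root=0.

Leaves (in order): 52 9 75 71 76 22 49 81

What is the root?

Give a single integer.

Answer: 511

Derivation:
L0: [52, 9, 75, 71, 76, 22, 49, 81]
L1: h(52,9)=(52*31+9)%997=624 h(75,71)=(75*31+71)%997=402 h(76,22)=(76*31+22)%997=384 h(49,81)=(49*31+81)%997=603 -> [624, 402, 384, 603]
L2: h(624,402)=(624*31+402)%997=803 h(384,603)=(384*31+603)%997=543 -> [803, 543]
L3: h(803,543)=(803*31+543)%997=511 -> [511]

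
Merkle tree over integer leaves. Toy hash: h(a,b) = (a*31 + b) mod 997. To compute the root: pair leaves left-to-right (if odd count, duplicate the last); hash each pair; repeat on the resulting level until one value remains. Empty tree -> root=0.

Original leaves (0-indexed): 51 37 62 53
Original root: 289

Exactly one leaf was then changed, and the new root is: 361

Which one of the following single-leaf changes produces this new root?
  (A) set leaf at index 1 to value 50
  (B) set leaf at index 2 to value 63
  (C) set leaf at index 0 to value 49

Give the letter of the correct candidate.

Original leaves: [51, 37, 62, 53]
Target new root: 361
Try each candidate change and compute the resulting root:
Candidate A: set leaf[1] = 50 -> leaves = [51, 50, 62, 53]
  L0: [51, 50, 62, 53]
  L1: h(51,50)=(51*31+50)%997=634 h(62,53)=(62*31+53)%997=978 -> [634, 978]
  L2: h(634,978)=(634*31+978)%997=692 -> [692]
  root = 692 != target 361
Candidate B: set leaf[2] = 63 -> leaves = [51, 37, 63, 53]
  L0: [51, 37, 63, 53]
  L1: h(51,37)=(51*31+37)%997=621 h(63,53)=(63*31+53)%997=12 -> [621, 12]
  L2: h(621,12)=(621*31+12)%997=320 -> [320]
  root = 320 != target 361
Candidate C: set leaf[0] = 49 -> leaves = [49, 37, 62, 53]
  L0: [49, 37, 62, 53]
  L1: h(49,37)=(49*31+37)%997=559 h(62,53)=(62*31+53)%997=978 -> [559, 978]
  L2: h(559,978)=(559*31+978)%997=361 -> [361]
  root = 361 == target 361  ** MATCH **
Candidate C produces the target root.

Answer: C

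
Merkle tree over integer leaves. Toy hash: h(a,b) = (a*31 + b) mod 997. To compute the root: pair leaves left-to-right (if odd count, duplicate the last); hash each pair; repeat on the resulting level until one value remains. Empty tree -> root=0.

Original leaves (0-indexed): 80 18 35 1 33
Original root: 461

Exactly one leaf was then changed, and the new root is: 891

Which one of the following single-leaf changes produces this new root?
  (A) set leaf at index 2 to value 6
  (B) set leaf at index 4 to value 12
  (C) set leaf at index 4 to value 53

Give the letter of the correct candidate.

Answer: B

Derivation:
Original leaves: [80, 18, 35, 1, 33]
Target new root: 891
Try each candidate change and compute the resulting root:
Candidate A: set leaf[2] = 6 -> leaves = [80, 18, 6, 1, 33]
  L0: [80, 18, 6, 1, 33]
  L1: h(80,18)=(80*31+18)%997=504 h(6,1)=(6*31+1)%997=187 h(33,33)=(33*31+33)%997=59 -> [504, 187, 59]
  L2: h(504,187)=(504*31+187)%997=856 h(59,59)=(59*31+59)%997=891 -> [856, 891]
  L3: h(856,891)=(856*31+891)%997=508 -> [508]
  root = 508 != target 891
Candidate B: set leaf[4] = 12 -> leaves = [80, 18, 35, 1, 12]
  L0: [80, 18, 35, 1, 12]
  L1: h(80,18)=(80*31+18)%997=504 h(35,1)=(35*31+1)%997=89 h(12,12)=(12*31+12)%997=384 -> [504, 89, 384]
  L2: h(504,89)=(504*31+89)%997=758 h(384,384)=(384*31+384)%997=324 -> [758, 324]
  L3: h(758,324)=(758*31+324)%997=891 -> [891]
  root = 891 == target 891  ** MATCH **
Candidate C: set leaf[4] = 53 -> leaves = [80, 18, 35, 1, 53]
  L0: [80, 18, 35, 1, 53]
  L1: h(80,18)=(80*31+18)%997=504 h(35,1)=(35*31+1)%997=89 h(53,53)=(53*31+53)%997=699 -> [504, 89, 699]
  L2: h(504,89)=(504*31+89)%997=758 h(699,699)=(699*31+699)%997=434 -> [758, 434]
  L3: h(758,434)=(758*31+434)%997=4 -> [4]
  root = 4 != target 891
Candidate B produces the target root.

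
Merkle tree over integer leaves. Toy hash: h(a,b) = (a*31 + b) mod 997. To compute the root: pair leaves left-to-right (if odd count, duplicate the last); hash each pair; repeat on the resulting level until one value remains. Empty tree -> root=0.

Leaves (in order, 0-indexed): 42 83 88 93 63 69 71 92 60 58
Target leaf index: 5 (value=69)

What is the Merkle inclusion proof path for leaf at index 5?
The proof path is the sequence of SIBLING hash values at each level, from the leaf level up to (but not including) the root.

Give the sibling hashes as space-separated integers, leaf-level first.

L0 (leaves): [42, 83, 88, 93, 63, 69, 71, 92, 60, 58], target index=5
L1: h(42,83)=(42*31+83)%997=388 [pair 0] h(88,93)=(88*31+93)%997=827 [pair 1] h(63,69)=(63*31+69)%997=28 [pair 2] h(71,92)=(71*31+92)%997=299 [pair 3] h(60,58)=(60*31+58)%997=921 [pair 4] -> [388, 827, 28, 299, 921]
  Sibling for proof at L0: 63
L2: h(388,827)=(388*31+827)%997=891 [pair 0] h(28,299)=(28*31+299)%997=170 [pair 1] h(921,921)=(921*31+921)%997=559 [pair 2] -> [891, 170, 559]
  Sibling for proof at L1: 299
L3: h(891,170)=(891*31+170)%997=872 [pair 0] h(559,559)=(559*31+559)%997=939 [pair 1] -> [872, 939]
  Sibling for proof at L2: 891
L4: h(872,939)=(872*31+939)%997=55 [pair 0] -> [55]
  Sibling for proof at L3: 939
Root: 55
Proof path (sibling hashes from leaf to root): [63, 299, 891, 939]

Answer: 63 299 891 939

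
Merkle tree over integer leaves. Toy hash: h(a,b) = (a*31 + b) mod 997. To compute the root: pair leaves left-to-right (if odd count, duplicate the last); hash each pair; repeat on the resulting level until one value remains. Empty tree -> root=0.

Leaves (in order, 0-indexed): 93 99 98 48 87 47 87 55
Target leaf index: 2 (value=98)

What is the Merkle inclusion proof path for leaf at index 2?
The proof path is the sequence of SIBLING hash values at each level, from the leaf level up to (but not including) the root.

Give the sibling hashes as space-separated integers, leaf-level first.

L0 (leaves): [93, 99, 98, 48, 87, 47, 87, 55], target index=2
L1: h(93,99)=(93*31+99)%997=988 [pair 0] h(98,48)=(98*31+48)%997=95 [pair 1] h(87,47)=(87*31+47)%997=750 [pair 2] h(87,55)=(87*31+55)%997=758 [pair 3] -> [988, 95, 750, 758]
  Sibling for proof at L0: 48
L2: h(988,95)=(988*31+95)%997=813 [pair 0] h(750,758)=(750*31+758)%997=80 [pair 1] -> [813, 80]
  Sibling for proof at L1: 988
L3: h(813,80)=(813*31+80)%997=358 [pair 0] -> [358]
  Sibling for proof at L2: 80
Root: 358
Proof path (sibling hashes from leaf to root): [48, 988, 80]

Answer: 48 988 80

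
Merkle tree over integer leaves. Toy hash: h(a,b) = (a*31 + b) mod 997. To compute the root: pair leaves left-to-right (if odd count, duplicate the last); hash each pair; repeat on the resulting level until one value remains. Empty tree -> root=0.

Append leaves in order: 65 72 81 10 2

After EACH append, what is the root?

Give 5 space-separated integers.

After append 65 (leaves=[65]):
  L0: [65]
  root=65
After append 72 (leaves=[65, 72]):
  L0: [65, 72]
  L1: h(65,72)=(65*31+72)%997=93 -> [93]
  root=93
After append 81 (leaves=[65, 72, 81]):
  L0: [65, 72, 81]
  L1: h(65,72)=(65*31+72)%997=93 h(81,81)=(81*31+81)%997=598 -> [93, 598]
  L2: h(93,598)=(93*31+598)%997=490 -> [490]
  root=490
After append 10 (leaves=[65, 72, 81, 10]):
  L0: [65, 72, 81, 10]
  L1: h(65,72)=(65*31+72)%997=93 h(81,10)=(81*31+10)%997=527 -> [93, 527]
  L2: h(93,527)=(93*31+527)%997=419 -> [419]
  root=419
After append 2 (leaves=[65, 72, 81, 10, 2]):
  L0: [65, 72, 81, 10, 2]
  L1: h(65,72)=(65*31+72)%997=93 h(81,10)=(81*31+10)%997=527 h(2,2)=(2*31+2)%997=64 -> [93, 527, 64]
  L2: h(93,527)=(93*31+527)%997=419 h(64,64)=(64*31+64)%997=54 -> [419, 54]
  L3: h(419,54)=(419*31+54)%997=82 -> [82]
  root=82

Answer: 65 93 490 419 82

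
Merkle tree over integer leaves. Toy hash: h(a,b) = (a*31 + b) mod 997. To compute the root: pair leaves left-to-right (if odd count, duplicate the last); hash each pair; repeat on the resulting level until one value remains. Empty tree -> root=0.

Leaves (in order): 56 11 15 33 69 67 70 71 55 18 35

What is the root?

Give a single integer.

L0: [56, 11, 15, 33, 69, 67, 70, 71, 55, 18, 35]
L1: h(56,11)=(56*31+11)%997=750 h(15,33)=(15*31+33)%997=498 h(69,67)=(69*31+67)%997=212 h(70,71)=(70*31+71)%997=247 h(55,18)=(55*31+18)%997=726 h(35,35)=(35*31+35)%997=123 -> [750, 498, 212, 247, 726, 123]
L2: h(750,498)=(750*31+498)%997=817 h(212,247)=(212*31+247)%997=837 h(726,123)=(726*31+123)%997=695 -> [817, 837, 695]
L3: h(817,837)=(817*31+837)%997=242 h(695,695)=(695*31+695)%997=306 -> [242, 306]
L4: h(242,306)=(242*31+306)%997=829 -> [829]

Answer: 829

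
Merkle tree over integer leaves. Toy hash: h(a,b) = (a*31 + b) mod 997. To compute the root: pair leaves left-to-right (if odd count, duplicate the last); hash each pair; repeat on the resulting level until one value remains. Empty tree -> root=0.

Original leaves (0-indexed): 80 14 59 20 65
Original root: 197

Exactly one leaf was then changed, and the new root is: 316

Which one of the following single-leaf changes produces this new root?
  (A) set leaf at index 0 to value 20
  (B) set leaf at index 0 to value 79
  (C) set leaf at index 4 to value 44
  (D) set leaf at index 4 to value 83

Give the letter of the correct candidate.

Answer: B

Derivation:
Original leaves: [80, 14, 59, 20, 65]
Target new root: 316
Try each candidate change and compute the resulting root:
Candidate A: set leaf[0] = 20 -> leaves = [20, 14, 59, 20, 65]
  L0: [20, 14, 59, 20, 65]
  L1: h(20,14)=(20*31+14)%997=634 h(59,20)=(59*31+20)%997=852 h(65,65)=(65*31+65)%997=86 -> [634, 852, 86]
  L2: h(634,852)=(634*31+852)%997=566 h(86,86)=(86*31+86)%997=758 -> [566, 758]
  L3: h(566,758)=(566*31+758)%997=358 -> [358]
  root = 358 != target 316
Candidate B: set leaf[0] = 79 -> leaves = [79, 14, 59, 20, 65]
  L0: [79, 14, 59, 20, 65]
  L1: h(79,14)=(79*31+14)%997=469 h(59,20)=(59*31+20)%997=852 h(65,65)=(65*31+65)%997=86 -> [469, 852, 86]
  L2: h(469,852)=(469*31+852)%997=436 h(86,86)=(86*31+86)%997=758 -> [436, 758]
  L3: h(436,758)=(436*31+758)%997=316 -> [316]
  root = 316 == target 316  ** MATCH **
Candidate C: set leaf[4] = 44 -> leaves = [80, 14, 59, 20, 44]
  L0: [80, 14, 59, 20, 44]
  L1: h(80,14)=(80*31+14)%997=500 h(59,20)=(59*31+20)%997=852 h(44,44)=(44*31+44)%997=411 -> [500, 852, 411]
  L2: h(500,852)=(500*31+852)%997=400 h(411,411)=(411*31+411)%997=191 -> [400, 191]
  L3: h(400,191)=(400*31+191)%997=627 -> [627]
  root = 627 != target 316
Candidate D: set leaf[4] = 83 -> leaves = [80, 14, 59, 20, 83]
  L0: [80, 14, 59, 20, 83]
  L1: h(80,14)=(80*31+14)%997=500 h(59,20)=(59*31+20)%997=852 h(83,83)=(83*31+83)%997=662 -> [500, 852, 662]
  L2: h(500,852)=(500*31+852)%997=400 h(662,662)=(662*31+662)%997=247 -> [400, 247]
  L3: h(400,247)=(400*31+247)%997=683 -> [683]
  root = 683 != target 316
Candidate B produces the target root.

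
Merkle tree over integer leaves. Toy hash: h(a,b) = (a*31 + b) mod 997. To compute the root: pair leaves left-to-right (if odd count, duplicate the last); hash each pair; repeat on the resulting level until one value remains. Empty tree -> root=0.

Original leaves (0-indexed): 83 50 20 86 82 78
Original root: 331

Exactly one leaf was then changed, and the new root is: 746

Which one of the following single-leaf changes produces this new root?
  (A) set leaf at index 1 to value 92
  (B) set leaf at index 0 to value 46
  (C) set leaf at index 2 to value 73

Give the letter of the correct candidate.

Original leaves: [83, 50, 20, 86, 82, 78]
Target new root: 746
Try each candidate change and compute the resulting root:
Candidate A: set leaf[1] = 92 -> leaves = [83, 92, 20, 86, 82, 78]
  L0: [83, 92, 20, 86, 82, 78]
  L1: h(83,92)=(83*31+92)%997=671 h(20,86)=(20*31+86)%997=706 h(82,78)=(82*31+78)%997=626 -> [671, 706, 626]
  L2: h(671,706)=(671*31+706)%997=570 h(626,626)=(626*31+626)%997=92 -> [570, 92]
  L3: h(570,92)=(570*31+92)%997=813 -> [813]
  root = 813 != target 746
Candidate B: set leaf[0] = 46 -> leaves = [46, 50, 20, 86, 82, 78]
  L0: [46, 50, 20, 86, 82, 78]
  L1: h(46,50)=(46*31+50)%997=479 h(20,86)=(20*31+86)%997=706 h(82,78)=(82*31+78)%997=626 -> [479, 706, 626]
  L2: h(479,706)=(479*31+706)%997=600 h(626,626)=(626*31+626)%997=92 -> [600, 92]
  L3: h(600,92)=(600*31+92)%997=746 -> [746]
  root = 746 == target 746  ** MATCH **
Candidate C: set leaf[2] = 73 -> leaves = [83, 50, 73, 86, 82, 78]
  L0: [83, 50, 73, 86, 82, 78]
  L1: h(83,50)=(83*31+50)%997=629 h(73,86)=(73*31+86)%997=355 h(82,78)=(82*31+78)%997=626 -> [629, 355, 626]
  L2: h(629,355)=(629*31+355)%997=911 h(626,626)=(626*31+626)%997=92 -> [911, 92]
  L3: h(911,92)=(911*31+92)%997=417 -> [417]
  root = 417 != target 746
Candidate B produces the target root.

Answer: B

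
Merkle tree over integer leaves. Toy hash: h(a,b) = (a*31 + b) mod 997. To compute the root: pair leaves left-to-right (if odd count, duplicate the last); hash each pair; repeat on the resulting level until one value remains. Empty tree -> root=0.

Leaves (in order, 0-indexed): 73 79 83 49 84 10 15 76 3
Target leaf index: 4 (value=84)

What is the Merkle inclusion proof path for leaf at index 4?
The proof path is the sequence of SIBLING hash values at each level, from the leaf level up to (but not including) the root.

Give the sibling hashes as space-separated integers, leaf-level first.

L0 (leaves): [73, 79, 83, 49, 84, 10, 15, 76, 3], target index=4
L1: h(73,79)=(73*31+79)%997=348 [pair 0] h(83,49)=(83*31+49)%997=628 [pair 1] h(84,10)=(84*31+10)%997=620 [pair 2] h(15,76)=(15*31+76)%997=541 [pair 3] h(3,3)=(3*31+3)%997=96 [pair 4] -> [348, 628, 620, 541, 96]
  Sibling for proof at L0: 10
L2: h(348,628)=(348*31+628)%997=449 [pair 0] h(620,541)=(620*31+541)%997=818 [pair 1] h(96,96)=(96*31+96)%997=81 [pair 2] -> [449, 818, 81]
  Sibling for proof at L1: 541
L3: h(449,818)=(449*31+818)%997=779 [pair 0] h(81,81)=(81*31+81)%997=598 [pair 1] -> [779, 598]
  Sibling for proof at L2: 449
L4: h(779,598)=(779*31+598)%997=819 [pair 0] -> [819]
  Sibling for proof at L3: 598
Root: 819
Proof path (sibling hashes from leaf to root): [10, 541, 449, 598]

Answer: 10 541 449 598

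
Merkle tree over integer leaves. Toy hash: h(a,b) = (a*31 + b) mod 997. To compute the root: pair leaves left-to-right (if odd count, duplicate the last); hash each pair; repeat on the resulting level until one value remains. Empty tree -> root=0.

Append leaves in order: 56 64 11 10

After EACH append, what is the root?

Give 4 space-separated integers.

After append 56 (leaves=[56]):
  L0: [56]
  root=56
After append 64 (leaves=[56, 64]):
  L0: [56, 64]
  L1: h(56,64)=(56*31+64)%997=803 -> [803]
  root=803
After append 11 (leaves=[56, 64, 11]):
  L0: [56, 64, 11]
  L1: h(56,64)=(56*31+64)%997=803 h(11,11)=(11*31+11)%997=352 -> [803, 352]
  L2: h(803,352)=(803*31+352)%997=320 -> [320]
  root=320
After append 10 (leaves=[56, 64, 11, 10]):
  L0: [56, 64, 11, 10]
  L1: h(56,64)=(56*31+64)%997=803 h(11,10)=(11*31+10)%997=351 -> [803, 351]
  L2: h(803,351)=(803*31+351)%997=319 -> [319]
  root=319

Answer: 56 803 320 319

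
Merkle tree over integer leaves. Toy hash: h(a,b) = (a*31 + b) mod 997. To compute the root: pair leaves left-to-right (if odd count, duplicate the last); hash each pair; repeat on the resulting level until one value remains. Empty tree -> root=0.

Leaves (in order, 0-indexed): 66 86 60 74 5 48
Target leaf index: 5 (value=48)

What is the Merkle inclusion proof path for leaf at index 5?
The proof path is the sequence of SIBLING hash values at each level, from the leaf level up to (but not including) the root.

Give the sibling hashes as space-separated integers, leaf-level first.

L0 (leaves): [66, 86, 60, 74, 5, 48], target index=5
L1: h(66,86)=(66*31+86)%997=138 [pair 0] h(60,74)=(60*31+74)%997=937 [pair 1] h(5,48)=(5*31+48)%997=203 [pair 2] -> [138, 937, 203]
  Sibling for proof at L0: 5
L2: h(138,937)=(138*31+937)%997=230 [pair 0] h(203,203)=(203*31+203)%997=514 [pair 1] -> [230, 514]
  Sibling for proof at L1: 203
L3: h(230,514)=(230*31+514)%997=665 [pair 0] -> [665]
  Sibling for proof at L2: 230
Root: 665
Proof path (sibling hashes from leaf to root): [5, 203, 230]

Answer: 5 203 230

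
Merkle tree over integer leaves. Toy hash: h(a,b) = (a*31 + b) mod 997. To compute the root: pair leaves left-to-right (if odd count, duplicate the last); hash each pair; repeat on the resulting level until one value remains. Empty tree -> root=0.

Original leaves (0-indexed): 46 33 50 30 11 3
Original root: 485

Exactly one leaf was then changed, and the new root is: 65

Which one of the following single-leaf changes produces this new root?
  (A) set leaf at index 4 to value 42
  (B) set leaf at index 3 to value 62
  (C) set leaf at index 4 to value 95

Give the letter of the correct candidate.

Answer: C

Derivation:
Original leaves: [46, 33, 50, 30, 11, 3]
Target new root: 65
Try each candidate change and compute the resulting root:
Candidate A: set leaf[4] = 42 -> leaves = [46, 33, 50, 30, 42, 3]
  L0: [46, 33, 50, 30, 42, 3]
  L1: h(46,33)=(46*31+33)%997=462 h(50,30)=(50*31+30)%997=583 h(42,3)=(42*31+3)%997=308 -> [462, 583, 308]
  L2: h(462,583)=(462*31+583)%997=947 h(308,308)=(308*31+308)%997=883 -> [947, 883]
  L3: h(947,883)=(947*31+883)%997=330 -> [330]
  root = 330 != target 65
Candidate B: set leaf[3] = 62 -> leaves = [46, 33, 50, 62, 11, 3]
  L0: [46, 33, 50, 62, 11, 3]
  L1: h(46,33)=(46*31+33)%997=462 h(50,62)=(50*31+62)%997=615 h(11,3)=(11*31+3)%997=344 -> [462, 615, 344]
  L2: h(462,615)=(462*31+615)%997=979 h(344,344)=(344*31+344)%997=41 -> [979, 41]
  L3: h(979,41)=(979*31+41)%997=480 -> [480]
  root = 480 != target 65
Candidate C: set leaf[4] = 95 -> leaves = [46, 33, 50, 30, 95, 3]
  L0: [46, 33, 50, 30, 95, 3]
  L1: h(46,33)=(46*31+33)%997=462 h(50,30)=(50*31+30)%997=583 h(95,3)=(95*31+3)%997=954 -> [462, 583, 954]
  L2: h(462,583)=(462*31+583)%997=947 h(954,954)=(954*31+954)%997=618 -> [947, 618]
  L3: h(947,618)=(947*31+618)%997=65 -> [65]
  root = 65 == target 65  ** MATCH **
Candidate C produces the target root.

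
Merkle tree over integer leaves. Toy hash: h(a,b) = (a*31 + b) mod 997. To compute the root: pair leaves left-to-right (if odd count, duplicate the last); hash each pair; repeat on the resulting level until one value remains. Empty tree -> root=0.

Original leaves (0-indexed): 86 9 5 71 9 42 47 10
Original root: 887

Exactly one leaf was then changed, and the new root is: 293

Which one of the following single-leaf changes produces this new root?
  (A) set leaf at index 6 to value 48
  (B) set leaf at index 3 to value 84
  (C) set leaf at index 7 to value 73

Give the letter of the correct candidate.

Answer: B

Derivation:
Original leaves: [86, 9, 5, 71, 9, 42, 47, 10]
Target new root: 293
Try each candidate change and compute the resulting root:
Candidate A: set leaf[6] = 48 -> leaves = [86, 9, 5, 71, 9, 42, 48, 10]
  L0: [86, 9, 5, 71, 9, 42, 48, 10]
  L1: h(86,9)=(86*31+9)%997=681 h(5,71)=(5*31+71)%997=226 h(9,42)=(9*31+42)%997=321 h(48,10)=(48*31+10)%997=501 -> [681, 226, 321, 501]
  L2: h(681,226)=(681*31+226)%997=400 h(321,501)=(321*31+501)%997=482 -> [400, 482]
  L3: h(400,482)=(400*31+482)%997=918 -> [918]
  root = 918 != target 293
Candidate B: set leaf[3] = 84 -> leaves = [86, 9, 5, 84, 9, 42, 47, 10]
  L0: [86, 9, 5, 84, 9, 42, 47, 10]
  L1: h(86,9)=(86*31+9)%997=681 h(5,84)=(5*31+84)%997=239 h(9,42)=(9*31+42)%997=321 h(47,10)=(47*31+10)%997=470 -> [681, 239, 321, 470]
  L2: h(681,239)=(681*31+239)%997=413 h(321,470)=(321*31+470)%997=451 -> [413, 451]
  L3: h(413,451)=(413*31+451)%997=293 -> [293]
  root = 293 == target 293  ** MATCH **
Candidate C: set leaf[7] = 73 -> leaves = [86, 9, 5, 71, 9, 42, 47, 73]
  L0: [86, 9, 5, 71, 9, 42, 47, 73]
  L1: h(86,9)=(86*31+9)%997=681 h(5,71)=(5*31+71)%997=226 h(9,42)=(9*31+42)%997=321 h(47,73)=(47*31+73)%997=533 -> [681, 226, 321, 533]
  L2: h(681,226)=(681*31+226)%997=400 h(321,533)=(321*31+533)%997=514 -> [400, 514]
  L3: h(400,514)=(400*31+514)%997=950 -> [950]
  root = 950 != target 293
Candidate B produces the target root.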